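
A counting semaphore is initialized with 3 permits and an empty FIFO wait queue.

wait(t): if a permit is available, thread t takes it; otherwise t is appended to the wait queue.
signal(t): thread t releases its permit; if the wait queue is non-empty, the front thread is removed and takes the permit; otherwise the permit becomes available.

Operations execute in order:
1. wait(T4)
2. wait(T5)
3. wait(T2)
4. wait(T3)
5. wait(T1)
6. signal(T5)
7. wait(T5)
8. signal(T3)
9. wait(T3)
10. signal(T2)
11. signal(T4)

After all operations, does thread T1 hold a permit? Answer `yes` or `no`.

Answer: yes

Derivation:
Step 1: wait(T4) -> count=2 queue=[] holders={T4}
Step 2: wait(T5) -> count=1 queue=[] holders={T4,T5}
Step 3: wait(T2) -> count=0 queue=[] holders={T2,T4,T5}
Step 4: wait(T3) -> count=0 queue=[T3] holders={T2,T4,T5}
Step 5: wait(T1) -> count=0 queue=[T3,T1] holders={T2,T4,T5}
Step 6: signal(T5) -> count=0 queue=[T1] holders={T2,T3,T4}
Step 7: wait(T5) -> count=0 queue=[T1,T5] holders={T2,T3,T4}
Step 8: signal(T3) -> count=0 queue=[T5] holders={T1,T2,T4}
Step 9: wait(T3) -> count=0 queue=[T5,T3] holders={T1,T2,T4}
Step 10: signal(T2) -> count=0 queue=[T3] holders={T1,T4,T5}
Step 11: signal(T4) -> count=0 queue=[] holders={T1,T3,T5}
Final holders: {T1,T3,T5} -> T1 in holders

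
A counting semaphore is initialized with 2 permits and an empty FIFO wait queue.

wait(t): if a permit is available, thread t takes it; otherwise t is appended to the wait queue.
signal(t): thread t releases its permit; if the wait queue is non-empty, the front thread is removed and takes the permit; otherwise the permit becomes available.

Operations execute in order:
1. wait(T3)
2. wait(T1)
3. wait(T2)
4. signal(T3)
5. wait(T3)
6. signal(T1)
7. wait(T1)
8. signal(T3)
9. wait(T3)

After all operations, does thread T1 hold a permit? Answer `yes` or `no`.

Answer: yes

Derivation:
Step 1: wait(T3) -> count=1 queue=[] holders={T3}
Step 2: wait(T1) -> count=0 queue=[] holders={T1,T3}
Step 3: wait(T2) -> count=0 queue=[T2] holders={T1,T3}
Step 4: signal(T3) -> count=0 queue=[] holders={T1,T2}
Step 5: wait(T3) -> count=0 queue=[T3] holders={T1,T2}
Step 6: signal(T1) -> count=0 queue=[] holders={T2,T3}
Step 7: wait(T1) -> count=0 queue=[T1] holders={T2,T3}
Step 8: signal(T3) -> count=0 queue=[] holders={T1,T2}
Step 9: wait(T3) -> count=0 queue=[T3] holders={T1,T2}
Final holders: {T1,T2} -> T1 in holders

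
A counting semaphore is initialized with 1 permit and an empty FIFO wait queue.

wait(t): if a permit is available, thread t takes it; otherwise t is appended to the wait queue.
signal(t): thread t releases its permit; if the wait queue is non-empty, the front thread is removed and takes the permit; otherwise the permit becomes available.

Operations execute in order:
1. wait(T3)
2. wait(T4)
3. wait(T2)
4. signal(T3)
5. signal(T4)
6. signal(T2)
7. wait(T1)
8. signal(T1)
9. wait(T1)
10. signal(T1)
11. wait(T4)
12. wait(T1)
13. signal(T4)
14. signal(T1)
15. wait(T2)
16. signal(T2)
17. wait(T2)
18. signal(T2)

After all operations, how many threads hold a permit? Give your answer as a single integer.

Answer: 0

Derivation:
Step 1: wait(T3) -> count=0 queue=[] holders={T3}
Step 2: wait(T4) -> count=0 queue=[T4] holders={T3}
Step 3: wait(T2) -> count=0 queue=[T4,T2] holders={T3}
Step 4: signal(T3) -> count=0 queue=[T2] holders={T4}
Step 5: signal(T4) -> count=0 queue=[] holders={T2}
Step 6: signal(T2) -> count=1 queue=[] holders={none}
Step 7: wait(T1) -> count=0 queue=[] holders={T1}
Step 8: signal(T1) -> count=1 queue=[] holders={none}
Step 9: wait(T1) -> count=0 queue=[] holders={T1}
Step 10: signal(T1) -> count=1 queue=[] holders={none}
Step 11: wait(T4) -> count=0 queue=[] holders={T4}
Step 12: wait(T1) -> count=0 queue=[T1] holders={T4}
Step 13: signal(T4) -> count=0 queue=[] holders={T1}
Step 14: signal(T1) -> count=1 queue=[] holders={none}
Step 15: wait(T2) -> count=0 queue=[] holders={T2}
Step 16: signal(T2) -> count=1 queue=[] holders={none}
Step 17: wait(T2) -> count=0 queue=[] holders={T2}
Step 18: signal(T2) -> count=1 queue=[] holders={none}
Final holders: {none} -> 0 thread(s)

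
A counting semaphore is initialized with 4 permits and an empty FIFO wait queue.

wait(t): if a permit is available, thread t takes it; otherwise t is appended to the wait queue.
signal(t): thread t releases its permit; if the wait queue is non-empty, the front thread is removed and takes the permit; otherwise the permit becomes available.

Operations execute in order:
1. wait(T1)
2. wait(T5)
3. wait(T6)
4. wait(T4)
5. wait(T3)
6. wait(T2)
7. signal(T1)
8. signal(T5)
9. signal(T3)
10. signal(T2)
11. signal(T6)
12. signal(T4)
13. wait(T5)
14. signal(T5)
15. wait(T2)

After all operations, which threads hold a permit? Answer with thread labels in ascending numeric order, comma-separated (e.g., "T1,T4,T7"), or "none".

Answer: T2

Derivation:
Step 1: wait(T1) -> count=3 queue=[] holders={T1}
Step 2: wait(T5) -> count=2 queue=[] holders={T1,T5}
Step 3: wait(T6) -> count=1 queue=[] holders={T1,T5,T6}
Step 4: wait(T4) -> count=0 queue=[] holders={T1,T4,T5,T6}
Step 5: wait(T3) -> count=0 queue=[T3] holders={T1,T4,T5,T6}
Step 6: wait(T2) -> count=0 queue=[T3,T2] holders={T1,T4,T5,T6}
Step 7: signal(T1) -> count=0 queue=[T2] holders={T3,T4,T5,T6}
Step 8: signal(T5) -> count=0 queue=[] holders={T2,T3,T4,T6}
Step 9: signal(T3) -> count=1 queue=[] holders={T2,T4,T6}
Step 10: signal(T2) -> count=2 queue=[] holders={T4,T6}
Step 11: signal(T6) -> count=3 queue=[] holders={T4}
Step 12: signal(T4) -> count=4 queue=[] holders={none}
Step 13: wait(T5) -> count=3 queue=[] holders={T5}
Step 14: signal(T5) -> count=4 queue=[] holders={none}
Step 15: wait(T2) -> count=3 queue=[] holders={T2}
Final holders: T2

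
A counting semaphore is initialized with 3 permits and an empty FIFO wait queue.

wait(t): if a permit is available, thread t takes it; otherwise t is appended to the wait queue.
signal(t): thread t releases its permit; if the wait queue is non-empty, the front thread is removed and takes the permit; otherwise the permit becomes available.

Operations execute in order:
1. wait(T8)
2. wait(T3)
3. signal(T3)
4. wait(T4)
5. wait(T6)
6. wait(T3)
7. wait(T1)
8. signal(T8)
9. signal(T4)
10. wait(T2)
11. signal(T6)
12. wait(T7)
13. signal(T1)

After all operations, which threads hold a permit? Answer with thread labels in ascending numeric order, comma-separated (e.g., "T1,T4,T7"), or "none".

Answer: T2,T3,T7

Derivation:
Step 1: wait(T8) -> count=2 queue=[] holders={T8}
Step 2: wait(T3) -> count=1 queue=[] holders={T3,T8}
Step 3: signal(T3) -> count=2 queue=[] holders={T8}
Step 4: wait(T4) -> count=1 queue=[] holders={T4,T8}
Step 5: wait(T6) -> count=0 queue=[] holders={T4,T6,T8}
Step 6: wait(T3) -> count=0 queue=[T3] holders={T4,T6,T8}
Step 7: wait(T1) -> count=0 queue=[T3,T1] holders={T4,T6,T8}
Step 8: signal(T8) -> count=0 queue=[T1] holders={T3,T4,T6}
Step 9: signal(T4) -> count=0 queue=[] holders={T1,T3,T6}
Step 10: wait(T2) -> count=0 queue=[T2] holders={T1,T3,T6}
Step 11: signal(T6) -> count=0 queue=[] holders={T1,T2,T3}
Step 12: wait(T7) -> count=0 queue=[T7] holders={T1,T2,T3}
Step 13: signal(T1) -> count=0 queue=[] holders={T2,T3,T7}
Final holders: T2,T3,T7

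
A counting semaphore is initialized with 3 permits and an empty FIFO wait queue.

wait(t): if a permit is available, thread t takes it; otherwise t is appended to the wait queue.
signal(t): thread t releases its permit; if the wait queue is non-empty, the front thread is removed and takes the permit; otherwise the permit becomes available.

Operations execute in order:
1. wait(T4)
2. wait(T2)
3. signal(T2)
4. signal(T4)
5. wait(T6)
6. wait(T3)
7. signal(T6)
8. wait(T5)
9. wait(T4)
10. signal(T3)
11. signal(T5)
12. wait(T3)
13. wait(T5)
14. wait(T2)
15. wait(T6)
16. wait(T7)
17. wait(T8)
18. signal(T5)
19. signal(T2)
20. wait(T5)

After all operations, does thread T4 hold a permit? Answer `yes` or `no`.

Step 1: wait(T4) -> count=2 queue=[] holders={T4}
Step 2: wait(T2) -> count=1 queue=[] holders={T2,T4}
Step 3: signal(T2) -> count=2 queue=[] holders={T4}
Step 4: signal(T4) -> count=3 queue=[] holders={none}
Step 5: wait(T6) -> count=2 queue=[] holders={T6}
Step 6: wait(T3) -> count=1 queue=[] holders={T3,T6}
Step 7: signal(T6) -> count=2 queue=[] holders={T3}
Step 8: wait(T5) -> count=1 queue=[] holders={T3,T5}
Step 9: wait(T4) -> count=0 queue=[] holders={T3,T4,T5}
Step 10: signal(T3) -> count=1 queue=[] holders={T4,T5}
Step 11: signal(T5) -> count=2 queue=[] holders={T4}
Step 12: wait(T3) -> count=1 queue=[] holders={T3,T4}
Step 13: wait(T5) -> count=0 queue=[] holders={T3,T4,T5}
Step 14: wait(T2) -> count=0 queue=[T2] holders={T3,T4,T5}
Step 15: wait(T6) -> count=0 queue=[T2,T6] holders={T3,T4,T5}
Step 16: wait(T7) -> count=0 queue=[T2,T6,T7] holders={T3,T4,T5}
Step 17: wait(T8) -> count=0 queue=[T2,T6,T7,T8] holders={T3,T4,T5}
Step 18: signal(T5) -> count=0 queue=[T6,T7,T8] holders={T2,T3,T4}
Step 19: signal(T2) -> count=0 queue=[T7,T8] holders={T3,T4,T6}
Step 20: wait(T5) -> count=0 queue=[T7,T8,T5] holders={T3,T4,T6}
Final holders: {T3,T4,T6} -> T4 in holders

Answer: yes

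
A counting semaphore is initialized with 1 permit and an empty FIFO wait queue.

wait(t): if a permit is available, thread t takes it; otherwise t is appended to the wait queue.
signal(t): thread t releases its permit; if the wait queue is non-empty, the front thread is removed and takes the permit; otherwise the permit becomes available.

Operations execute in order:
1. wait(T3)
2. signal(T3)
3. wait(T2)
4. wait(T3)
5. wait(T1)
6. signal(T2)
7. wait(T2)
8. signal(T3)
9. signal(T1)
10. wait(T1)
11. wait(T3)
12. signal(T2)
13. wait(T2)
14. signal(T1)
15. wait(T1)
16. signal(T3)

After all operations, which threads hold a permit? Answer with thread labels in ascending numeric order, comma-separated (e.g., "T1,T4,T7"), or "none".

Answer: T2

Derivation:
Step 1: wait(T3) -> count=0 queue=[] holders={T3}
Step 2: signal(T3) -> count=1 queue=[] holders={none}
Step 3: wait(T2) -> count=0 queue=[] holders={T2}
Step 4: wait(T3) -> count=0 queue=[T3] holders={T2}
Step 5: wait(T1) -> count=0 queue=[T3,T1] holders={T2}
Step 6: signal(T2) -> count=0 queue=[T1] holders={T3}
Step 7: wait(T2) -> count=0 queue=[T1,T2] holders={T3}
Step 8: signal(T3) -> count=0 queue=[T2] holders={T1}
Step 9: signal(T1) -> count=0 queue=[] holders={T2}
Step 10: wait(T1) -> count=0 queue=[T1] holders={T2}
Step 11: wait(T3) -> count=0 queue=[T1,T3] holders={T2}
Step 12: signal(T2) -> count=0 queue=[T3] holders={T1}
Step 13: wait(T2) -> count=0 queue=[T3,T2] holders={T1}
Step 14: signal(T1) -> count=0 queue=[T2] holders={T3}
Step 15: wait(T1) -> count=0 queue=[T2,T1] holders={T3}
Step 16: signal(T3) -> count=0 queue=[T1] holders={T2}
Final holders: T2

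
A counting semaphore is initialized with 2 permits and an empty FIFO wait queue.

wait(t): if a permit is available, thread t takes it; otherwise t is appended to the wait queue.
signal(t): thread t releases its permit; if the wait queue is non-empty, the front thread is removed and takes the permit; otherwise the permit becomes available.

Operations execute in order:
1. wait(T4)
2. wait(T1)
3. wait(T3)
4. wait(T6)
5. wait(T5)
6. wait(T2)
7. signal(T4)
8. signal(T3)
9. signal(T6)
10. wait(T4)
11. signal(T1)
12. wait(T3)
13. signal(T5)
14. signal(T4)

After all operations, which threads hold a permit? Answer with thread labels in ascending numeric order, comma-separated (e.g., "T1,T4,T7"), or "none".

Step 1: wait(T4) -> count=1 queue=[] holders={T4}
Step 2: wait(T1) -> count=0 queue=[] holders={T1,T4}
Step 3: wait(T3) -> count=0 queue=[T3] holders={T1,T4}
Step 4: wait(T6) -> count=0 queue=[T3,T6] holders={T1,T4}
Step 5: wait(T5) -> count=0 queue=[T3,T6,T5] holders={T1,T4}
Step 6: wait(T2) -> count=0 queue=[T3,T6,T5,T2] holders={T1,T4}
Step 7: signal(T4) -> count=0 queue=[T6,T5,T2] holders={T1,T3}
Step 8: signal(T3) -> count=0 queue=[T5,T2] holders={T1,T6}
Step 9: signal(T6) -> count=0 queue=[T2] holders={T1,T5}
Step 10: wait(T4) -> count=0 queue=[T2,T4] holders={T1,T5}
Step 11: signal(T1) -> count=0 queue=[T4] holders={T2,T5}
Step 12: wait(T3) -> count=0 queue=[T4,T3] holders={T2,T5}
Step 13: signal(T5) -> count=0 queue=[T3] holders={T2,T4}
Step 14: signal(T4) -> count=0 queue=[] holders={T2,T3}
Final holders: T2,T3

Answer: T2,T3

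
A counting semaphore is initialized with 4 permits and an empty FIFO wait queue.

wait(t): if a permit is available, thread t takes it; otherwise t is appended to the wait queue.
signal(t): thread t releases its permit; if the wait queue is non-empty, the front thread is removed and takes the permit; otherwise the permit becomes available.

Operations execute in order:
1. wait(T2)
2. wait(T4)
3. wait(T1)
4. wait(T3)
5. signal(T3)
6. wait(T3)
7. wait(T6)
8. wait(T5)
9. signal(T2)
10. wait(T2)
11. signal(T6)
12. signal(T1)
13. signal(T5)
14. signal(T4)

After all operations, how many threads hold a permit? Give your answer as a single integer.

Answer: 2

Derivation:
Step 1: wait(T2) -> count=3 queue=[] holders={T2}
Step 2: wait(T4) -> count=2 queue=[] holders={T2,T4}
Step 3: wait(T1) -> count=1 queue=[] holders={T1,T2,T4}
Step 4: wait(T3) -> count=0 queue=[] holders={T1,T2,T3,T4}
Step 5: signal(T3) -> count=1 queue=[] holders={T1,T2,T4}
Step 6: wait(T3) -> count=0 queue=[] holders={T1,T2,T3,T4}
Step 7: wait(T6) -> count=0 queue=[T6] holders={T1,T2,T3,T4}
Step 8: wait(T5) -> count=0 queue=[T6,T5] holders={T1,T2,T3,T4}
Step 9: signal(T2) -> count=0 queue=[T5] holders={T1,T3,T4,T6}
Step 10: wait(T2) -> count=0 queue=[T5,T2] holders={T1,T3,T4,T6}
Step 11: signal(T6) -> count=0 queue=[T2] holders={T1,T3,T4,T5}
Step 12: signal(T1) -> count=0 queue=[] holders={T2,T3,T4,T5}
Step 13: signal(T5) -> count=1 queue=[] holders={T2,T3,T4}
Step 14: signal(T4) -> count=2 queue=[] holders={T2,T3}
Final holders: {T2,T3} -> 2 thread(s)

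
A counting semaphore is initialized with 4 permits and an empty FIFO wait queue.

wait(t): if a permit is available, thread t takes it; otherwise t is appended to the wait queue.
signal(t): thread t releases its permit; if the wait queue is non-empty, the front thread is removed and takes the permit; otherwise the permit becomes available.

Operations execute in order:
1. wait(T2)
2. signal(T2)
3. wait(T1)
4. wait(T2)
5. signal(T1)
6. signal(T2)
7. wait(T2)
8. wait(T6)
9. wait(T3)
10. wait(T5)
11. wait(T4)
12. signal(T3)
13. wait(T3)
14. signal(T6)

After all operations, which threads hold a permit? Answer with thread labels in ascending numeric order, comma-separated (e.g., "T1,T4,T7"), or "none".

Step 1: wait(T2) -> count=3 queue=[] holders={T2}
Step 2: signal(T2) -> count=4 queue=[] holders={none}
Step 3: wait(T1) -> count=3 queue=[] holders={T1}
Step 4: wait(T2) -> count=2 queue=[] holders={T1,T2}
Step 5: signal(T1) -> count=3 queue=[] holders={T2}
Step 6: signal(T2) -> count=4 queue=[] holders={none}
Step 7: wait(T2) -> count=3 queue=[] holders={T2}
Step 8: wait(T6) -> count=2 queue=[] holders={T2,T6}
Step 9: wait(T3) -> count=1 queue=[] holders={T2,T3,T6}
Step 10: wait(T5) -> count=0 queue=[] holders={T2,T3,T5,T6}
Step 11: wait(T4) -> count=0 queue=[T4] holders={T2,T3,T5,T6}
Step 12: signal(T3) -> count=0 queue=[] holders={T2,T4,T5,T6}
Step 13: wait(T3) -> count=0 queue=[T3] holders={T2,T4,T5,T6}
Step 14: signal(T6) -> count=0 queue=[] holders={T2,T3,T4,T5}
Final holders: T2,T3,T4,T5

Answer: T2,T3,T4,T5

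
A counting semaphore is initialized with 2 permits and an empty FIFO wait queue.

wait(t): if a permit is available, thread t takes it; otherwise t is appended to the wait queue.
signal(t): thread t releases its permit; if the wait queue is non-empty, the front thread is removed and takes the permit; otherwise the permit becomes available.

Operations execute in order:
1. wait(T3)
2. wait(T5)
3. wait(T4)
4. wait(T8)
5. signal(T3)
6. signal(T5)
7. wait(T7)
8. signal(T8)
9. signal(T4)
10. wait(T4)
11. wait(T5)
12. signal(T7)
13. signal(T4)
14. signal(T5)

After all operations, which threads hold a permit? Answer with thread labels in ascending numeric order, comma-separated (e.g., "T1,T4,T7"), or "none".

Step 1: wait(T3) -> count=1 queue=[] holders={T3}
Step 2: wait(T5) -> count=0 queue=[] holders={T3,T5}
Step 3: wait(T4) -> count=0 queue=[T4] holders={T3,T5}
Step 4: wait(T8) -> count=0 queue=[T4,T8] holders={T3,T5}
Step 5: signal(T3) -> count=0 queue=[T8] holders={T4,T5}
Step 6: signal(T5) -> count=0 queue=[] holders={T4,T8}
Step 7: wait(T7) -> count=0 queue=[T7] holders={T4,T8}
Step 8: signal(T8) -> count=0 queue=[] holders={T4,T7}
Step 9: signal(T4) -> count=1 queue=[] holders={T7}
Step 10: wait(T4) -> count=0 queue=[] holders={T4,T7}
Step 11: wait(T5) -> count=0 queue=[T5] holders={T4,T7}
Step 12: signal(T7) -> count=0 queue=[] holders={T4,T5}
Step 13: signal(T4) -> count=1 queue=[] holders={T5}
Step 14: signal(T5) -> count=2 queue=[] holders={none}
Final holders: none

Answer: none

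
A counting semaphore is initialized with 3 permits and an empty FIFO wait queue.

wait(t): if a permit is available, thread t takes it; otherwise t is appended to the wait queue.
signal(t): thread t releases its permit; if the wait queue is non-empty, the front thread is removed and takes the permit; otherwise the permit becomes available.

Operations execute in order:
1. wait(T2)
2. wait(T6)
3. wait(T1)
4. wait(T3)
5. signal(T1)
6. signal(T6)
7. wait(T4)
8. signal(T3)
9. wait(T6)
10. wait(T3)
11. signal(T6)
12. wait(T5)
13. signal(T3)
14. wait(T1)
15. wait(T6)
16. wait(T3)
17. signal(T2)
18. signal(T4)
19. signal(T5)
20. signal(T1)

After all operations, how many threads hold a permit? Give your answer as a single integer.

Step 1: wait(T2) -> count=2 queue=[] holders={T2}
Step 2: wait(T6) -> count=1 queue=[] holders={T2,T6}
Step 3: wait(T1) -> count=0 queue=[] holders={T1,T2,T6}
Step 4: wait(T3) -> count=0 queue=[T3] holders={T1,T2,T6}
Step 5: signal(T1) -> count=0 queue=[] holders={T2,T3,T6}
Step 6: signal(T6) -> count=1 queue=[] holders={T2,T3}
Step 7: wait(T4) -> count=0 queue=[] holders={T2,T3,T4}
Step 8: signal(T3) -> count=1 queue=[] holders={T2,T4}
Step 9: wait(T6) -> count=0 queue=[] holders={T2,T4,T6}
Step 10: wait(T3) -> count=0 queue=[T3] holders={T2,T4,T6}
Step 11: signal(T6) -> count=0 queue=[] holders={T2,T3,T4}
Step 12: wait(T5) -> count=0 queue=[T5] holders={T2,T3,T4}
Step 13: signal(T3) -> count=0 queue=[] holders={T2,T4,T5}
Step 14: wait(T1) -> count=0 queue=[T1] holders={T2,T4,T5}
Step 15: wait(T6) -> count=0 queue=[T1,T6] holders={T2,T4,T5}
Step 16: wait(T3) -> count=0 queue=[T1,T6,T3] holders={T2,T4,T5}
Step 17: signal(T2) -> count=0 queue=[T6,T3] holders={T1,T4,T5}
Step 18: signal(T4) -> count=0 queue=[T3] holders={T1,T5,T6}
Step 19: signal(T5) -> count=0 queue=[] holders={T1,T3,T6}
Step 20: signal(T1) -> count=1 queue=[] holders={T3,T6}
Final holders: {T3,T6} -> 2 thread(s)

Answer: 2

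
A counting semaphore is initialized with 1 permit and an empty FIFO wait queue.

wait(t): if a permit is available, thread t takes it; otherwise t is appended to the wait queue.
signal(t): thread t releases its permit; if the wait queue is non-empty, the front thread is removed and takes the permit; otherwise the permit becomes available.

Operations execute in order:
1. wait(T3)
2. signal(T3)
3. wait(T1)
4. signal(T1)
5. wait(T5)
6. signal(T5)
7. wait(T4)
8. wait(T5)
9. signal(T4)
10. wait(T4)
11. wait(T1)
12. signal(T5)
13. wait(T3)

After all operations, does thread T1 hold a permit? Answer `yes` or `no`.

Step 1: wait(T3) -> count=0 queue=[] holders={T3}
Step 2: signal(T3) -> count=1 queue=[] holders={none}
Step 3: wait(T1) -> count=0 queue=[] holders={T1}
Step 4: signal(T1) -> count=1 queue=[] holders={none}
Step 5: wait(T5) -> count=0 queue=[] holders={T5}
Step 6: signal(T5) -> count=1 queue=[] holders={none}
Step 7: wait(T4) -> count=0 queue=[] holders={T4}
Step 8: wait(T5) -> count=0 queue=[T5] holders={T4}
Step 9: signal(T4) -> count=0 queue=[] holders={T5}
Step 10: wait(T4) -> count=0 queue=[T4] holders={T5}
Step 11: wait(T1) -> count=0 queue=[T4,T1] holders={T5}
Step 12: signal(T5) -> count=0 queue=[T1] holders={T4}
Step 13: wait(T3) -> count=0 queue=[T1,T3] holders={T4}
Final holders: {T4} -> T1 not in holders

Answer: no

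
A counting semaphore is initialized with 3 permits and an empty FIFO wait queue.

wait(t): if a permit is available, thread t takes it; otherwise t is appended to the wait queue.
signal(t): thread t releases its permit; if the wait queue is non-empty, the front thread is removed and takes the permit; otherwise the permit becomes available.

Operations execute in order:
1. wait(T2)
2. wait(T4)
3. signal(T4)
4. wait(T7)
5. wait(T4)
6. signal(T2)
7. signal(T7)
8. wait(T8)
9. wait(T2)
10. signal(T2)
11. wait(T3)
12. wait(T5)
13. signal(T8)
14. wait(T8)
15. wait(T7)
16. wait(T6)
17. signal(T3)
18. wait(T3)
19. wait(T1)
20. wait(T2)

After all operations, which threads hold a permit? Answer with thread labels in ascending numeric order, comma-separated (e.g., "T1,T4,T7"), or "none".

Step 1: wait(T2) -> count=2 queue=[] holders={T2}
Step 2: wait(T4) -> count=1 queue=[] holders={T2,T4}
Step 3: signal(T4) -> count=2 queue=[] holders={T2}
Step 4: wait(T7) -> count=1 queue=[] holders={T2,T7}
Step 5: wait(T4) -> count=0 queue=[] holders={T2,T4,T7}
Step 6: signal(T2) -> count=1 queue=[] holders={T4,T7}
Step 7: signal(T7) -> count=2 queue=[] holders={T4}
Step 8: wait(T8) -> count=1 queue=[] holders={T4,T8}
Step 9: wait(T2) -> count=0 queue=[] holders={T2,T4,T8}
Step 10: signal(T2) -> count=1 queue=[] holders={T4,T8}
Step 11: wait(T3) -> count=0 queue=[] holders={T3,T4,T8}
Step 12: wait(T5) -> count=0 queue=[T5] holders={T3,T4,T8}
Step 13: signal(T8) -> count=0 queue=[] holders={T3,T4,T5}
Step 14: wait(T8) -> count=0 queue=[T8] holders={T3,T4,T5}
Step 15: wait(T7) -> count=0 queue=[T8,T7] holders={T3,T4,T5}
Step 16: wait(T6) -> count=0 queue=[T8,T7,T6] holders={T3,T4,T5}
Step 17: signal(T3) -> count=0 queue=[T7,T6] holders={T4,T5,T8}
Step 18: wait(T3) -> count=0 queue=[T7,T6,T3] holders={T4,T5,T8}
Step 19: wait(T1) -> count=0 queue=[T7,T6,T3,T1] holders={T4,T5,T8}
Step 20: wait(T2) -> count=0 queue=[T7,T6,T3,T1,T2] holders={T4,T5,T8}
Final holders: T4,T5,T8

Answer: T4,T5,T8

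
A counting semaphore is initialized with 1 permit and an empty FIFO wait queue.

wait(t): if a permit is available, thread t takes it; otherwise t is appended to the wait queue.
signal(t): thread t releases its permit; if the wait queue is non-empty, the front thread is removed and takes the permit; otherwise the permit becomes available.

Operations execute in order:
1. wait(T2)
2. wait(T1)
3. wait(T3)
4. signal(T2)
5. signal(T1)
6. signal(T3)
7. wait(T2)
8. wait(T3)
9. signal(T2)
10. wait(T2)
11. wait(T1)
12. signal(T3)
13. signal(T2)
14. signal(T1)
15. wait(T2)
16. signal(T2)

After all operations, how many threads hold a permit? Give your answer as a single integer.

Step 1: wait(T2) -> count=0 queue=[] holders={T2}
Step 2: wait(T1) -> count=0 queue=[T1] holders={T2}
Step 3: wait(T3) -> count=0 queue=[T1,T3] holders={T2}
Step 4: signal(T2) -> count=0 queue=[T3] holders={T1}
Step 5: signal(T1) -> count=0 queue=[] holders={T3}
Step 6: signal(T3) -> count=1 queue=[] holders={none}
Step 7: wait(T2) -> count=0 queue=[] holders={T2}
Step 8: wait(T3) -> count=0 queue=[T3] holders={T2}
Step 9: signal(T2) -> count=0 queue=[] holders={T3}
Step 10: wait(T2) -> count=0 queue=[T2] holders={T3}
Step 11: wait(T1) -> count=0 queue=[T2,T1] holders={T3}
Step 12: signal(T3) -> count=0 queue=[T1] holders={T2}
Step 13: signal(T2) -> count=0 queue=[] holders={T1}
Step 14: signal(T1) -> count=1 queue=[] holders={none}
Step 15: wait(T2) -> count=0 queue=[] holders={T2}
Step 16: signal(T2) -> count=1 queue=[] holders={none}
Final holders: {none} -> 0 thread(s)

Answer: 0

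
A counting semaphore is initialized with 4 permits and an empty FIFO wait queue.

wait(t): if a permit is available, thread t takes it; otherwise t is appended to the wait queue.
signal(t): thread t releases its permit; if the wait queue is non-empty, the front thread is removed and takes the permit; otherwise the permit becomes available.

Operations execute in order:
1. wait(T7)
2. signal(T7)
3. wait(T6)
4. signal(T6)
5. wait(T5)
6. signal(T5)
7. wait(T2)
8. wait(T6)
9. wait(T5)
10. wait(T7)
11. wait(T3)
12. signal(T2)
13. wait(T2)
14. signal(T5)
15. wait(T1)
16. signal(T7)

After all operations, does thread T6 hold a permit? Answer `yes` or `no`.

Step 1: wait(T7) -> count=3 queue=[] holders={T7}
Step 2: signal(T7) -> count=4 queue=[] holders={none}
Step 3: wait(T6) -> count=3 queue=[] holders={T6}
Step 4: signal(T6) -> count=4 queue=[] holders={none}
Step 5: wait(T5) -> count=3 queue=[] holders={T5}
Step 6: signal(T5) -> count=4 queue=[] holders={none}
Step 7: wait(T2) -> count=3 queue=[] holders={T2}
Step 8: wait(T6) -> count=2 queue=[] holders={T2,T6}
Step 9: wait(T5) -> count=1 queue=[] holders={T2,T5,T6}
Step 10: wait(T7) -> count=0 queue=[] holders={T2,T5,T6,T7}
Step 11: wait(T3) -> count=0 queue=[T3] holders={T2,T5,T6,T7}
Step 12: signal(T2) -> count=0 queue=[] holders={T3,T5,T6,T7}
Step 13: wait(T2) -> count=0 queue=[T2] holders={T3,T5,T6,T7}
Step 14: signal(T5) -> count=0 queue=[] holders={T2,T3,T6,T7}
Step 15: wait(T1) -> count=0 queue=[T1] holders={T2,T3,T6,T7}
Step 16: signal(T7) -> count=0 queue=[] holders={T1,T2,T3,T6}
Final holders: {T1,T2,T3,T6} -> T6 in holders

Answer: yes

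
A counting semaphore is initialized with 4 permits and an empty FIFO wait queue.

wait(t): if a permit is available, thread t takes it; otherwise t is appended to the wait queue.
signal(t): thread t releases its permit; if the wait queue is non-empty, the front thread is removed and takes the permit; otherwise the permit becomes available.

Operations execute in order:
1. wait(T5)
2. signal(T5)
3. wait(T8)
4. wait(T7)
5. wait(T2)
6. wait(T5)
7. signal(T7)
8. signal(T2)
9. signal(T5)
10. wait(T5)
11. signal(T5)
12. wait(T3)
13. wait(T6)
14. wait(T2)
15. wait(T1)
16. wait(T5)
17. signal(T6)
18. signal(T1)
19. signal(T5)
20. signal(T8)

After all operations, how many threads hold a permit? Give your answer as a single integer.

Step 1: wait(T5) -> count=3 queue=[] holders={T5}
Step 2: signal(T5) -> count=4 queue=[] holders={none}
Step 3: wait(T8) -> count=3 queue=[] holders={T8}
Step 4: wait(T7) -> count=2 queue=[] holders={T7,T8}
Step 5: wait(T2) -> count=1 queue=[] holders={T2,T7,T8}
Step 6: wait(T5) -> count=0 queue=[] holders={T2,T5,T7,T8}
Step 7: signal(T7) -> count=1 queue=[] holders={T2,T5,T8}
Step 8: signal(T2) -> count=2 queue=[] holders={T5,T8}
Step 9: signal(T5) -> count=3 queue=[] holders={T8}
Step 10: wait(T5) -> count=2 queue=[] holders={T5,T8}
Step 11: signal(T5) -> count=3 queue=[] holders={T8}
Step 12: wait(T3) -> count=2 queue=[] holders={T3,T8}
Step 13: wait(T6) -> count=1 queue=[] holders={T3,T6,T8}
Step 14: wait(T2) -> count=0 queue=[] holders={T2,T3,T6,T8}
Step 15: wait(T1) -> count=0 queue=[T1] holders={T2,T3,T6,T8}
Step 16: wait(T5) -> count=0 queue=[T1,T5] holders={T2,T3,T6,T8}
Step 17: signal(T6) -> count=0 queue=[T5] holders={T1,T2,T3,T8}
Step 18: signal(T1) -> count=0 queue=[] holders={T2,T3,T5,T8}
Step 19: signal(T5) -> count=1 queue=[] holders={T2,T3,T8}
Step 20: signal(T8) -> count=2 queue=[] holders={T2,T3}
Final holders: {T2,T3} -> 2 thread(s)

Answer: 2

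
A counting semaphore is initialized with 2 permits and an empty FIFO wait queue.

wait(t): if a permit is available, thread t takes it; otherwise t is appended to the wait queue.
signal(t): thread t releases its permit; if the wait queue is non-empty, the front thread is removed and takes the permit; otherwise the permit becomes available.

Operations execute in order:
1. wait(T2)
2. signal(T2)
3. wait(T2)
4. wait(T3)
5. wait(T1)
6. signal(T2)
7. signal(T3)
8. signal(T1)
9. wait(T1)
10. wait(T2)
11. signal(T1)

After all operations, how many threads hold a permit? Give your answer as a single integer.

Step 1: wait(T2) -> count=1 queue=[] holders={T2}
Step 2: signal(T2) -> count=2 queue=[] holders={none}
Step 3: wait(T2) -> count=1 queue=[] holders={T2}
Step 4: wait(T3) -> count=0 queue=[] holders={T2,T3}
Step 5: wait(T1) -> count=0 queue=[T1] holders={T2,T3}
Step 6: signal(T2) -> count=0 queue=[] holders={T1,T3}
Step 7: signal(T3) -> count=1 queue=[] holders={T1}
Step 8: signal(T1) -> count=2 queue=[] holders={none}
Step 9: wait(T1) -> count=1 queue=[] holders={T1}
Step 10: wait(T2) -> count=0 queue=[] holders={T1,T2}
Step 11: signal(T1) -> count=1 queue=[] holders={T2}
Final holders: {T2} -> 1 thread(s)

Answer: 1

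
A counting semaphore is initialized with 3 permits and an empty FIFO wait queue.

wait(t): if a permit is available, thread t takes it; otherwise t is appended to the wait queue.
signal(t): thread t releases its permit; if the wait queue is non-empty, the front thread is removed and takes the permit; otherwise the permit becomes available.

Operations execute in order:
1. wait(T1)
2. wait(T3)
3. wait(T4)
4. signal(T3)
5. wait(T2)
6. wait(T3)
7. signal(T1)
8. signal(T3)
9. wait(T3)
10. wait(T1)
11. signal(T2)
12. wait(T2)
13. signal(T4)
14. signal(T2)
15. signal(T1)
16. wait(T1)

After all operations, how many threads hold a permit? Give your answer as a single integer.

Step 1: wait(T1) -> count=2 queue=[] holders={T1}
Step 2: wait(T3) -> count=1 queue=[] holders={T1,T3}
Step 3: wait(T4) -> count=0 queue=[] holders={T1,T3,T4}
Step 4: signal(T3) -> count=1 queue=[] holders={T1,T4}
Step 5: wait(T2) -> count=0 queue=[] holders={T1,T2,T4}
Step 6: wait(T3) -> count=0 queue=[T3] holders={T1,T2,T4}
Step 7: signal(T1) -> count=0 queue=[] holders={T2,T3,T4}
Step 8: signal(T3) -> count=1 queue=[] holders={T2,T4}
Step 9: wait(T3) -> count=0 queue=[] holders={T2,T3,T4}
Step 10: wait(T1) -> count=0 queue=[T1] holders={T2,T3,T4}
Step 11: signal(T2) -> count=0 queue=[] holders={T1,T3,T4}
Step 12: wait(T2) -> count=0 queue=[T2] holders={T1,T3,T4}
Step 13: signal(T4) -> count=0 queue=[] holders={T1,T2,T3}
Step 14: signal(T2) -> count=1 queue=[] holders={T1,T3}
Step 15: signal(T1) -> count=2 queue=[] holders={T3}
Step 16: wait(T1) -> count=1 queue=[] holders={T1,T3}
Final holders: {T1,T3} -> 2 thread(s)

Answer: 2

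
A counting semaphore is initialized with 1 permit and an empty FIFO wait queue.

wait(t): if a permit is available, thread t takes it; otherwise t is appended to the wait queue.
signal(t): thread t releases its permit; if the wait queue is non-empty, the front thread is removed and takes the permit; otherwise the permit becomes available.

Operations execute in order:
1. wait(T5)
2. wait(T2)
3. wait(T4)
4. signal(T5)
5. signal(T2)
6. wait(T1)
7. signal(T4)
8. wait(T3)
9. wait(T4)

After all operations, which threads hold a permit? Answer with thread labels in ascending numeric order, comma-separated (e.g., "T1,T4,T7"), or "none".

Answer: T1

Derivation:
Step 1: wait(T5) -> count=0 queue=[] holders={T5}
Step 2: wait(T2) -> count=0 queue=[T2] holders={T5}
Step 3: wait(T4) -> count=0 queue=[T2,T4] holders={T5}
Step 4: signal(T5) -> count=0 queue=[T4] holders={T2}
Step 5: signal(T2) -> count=0 queue=[] holders={T4}
Step 6: wait(T1) -> count=0 queue=[T1] holders={T4}
Step 7: signal(T4) -> count=0 queue=[] holders={T1}
Step 8: wait(T3) -> count=0 queue=[T3] holders={T1}
Step 9: wait(T4) -> count=0 queue=[T3,T4] holders={T1}
Final holders: T1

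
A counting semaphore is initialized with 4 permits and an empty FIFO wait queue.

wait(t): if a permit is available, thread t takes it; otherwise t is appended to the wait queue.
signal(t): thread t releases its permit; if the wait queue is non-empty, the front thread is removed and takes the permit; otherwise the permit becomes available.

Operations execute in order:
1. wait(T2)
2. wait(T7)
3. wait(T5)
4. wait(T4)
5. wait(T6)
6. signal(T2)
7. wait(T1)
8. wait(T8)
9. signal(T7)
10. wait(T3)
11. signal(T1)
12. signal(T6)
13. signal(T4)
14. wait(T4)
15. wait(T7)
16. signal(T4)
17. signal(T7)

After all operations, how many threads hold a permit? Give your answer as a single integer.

Step 1: wait(T2) -> count=3 queue=[] holders={T2}
Step 2: wait(T7) -> count=2 queue=[] holders={T2,T7}
Step 3: wait(T5) -> count=1 queue=[] holders={T2,T5,T7}
Step 4: wait(T4) -> count=0 queue=[] holders={T2,T4,T5,T7}
Step 5: wait(T6) -> count=0 queue=[T6] holders={T2,T4,T5,T7}
Step 6: signal(T2) -> count=0 queue=[] holders={T4,T5,T6,T7}
Step 7: wait(T1) -> count=0 queue=[T1] holders={T4,T5,T6,T7}
Step 8: wait(T8) -> count=0 queue=[T1,T8] holders={T4,T5,T6,T7}
Step 9: signal(T7) -> count=0 queue=[T8] holders={T1,T4,T5,T6}
Step 10: wait(T3) -> count=0 queue=[T8,T3] holders={T1,T4,T5,T6}
Step 11: signal(T1) -> count=0 queue=[T3] holders={T4,T5,T6,T8}
Step 12: signal(T6) -> count=0 queue=[] holders={T3,T4,T5,T8}
Step 13: signal(T4) -> count=1 queue=[] holders={T3,T5,T8}
Step 14: wait(T4) -> count=0 queue=[] holders={T3,T4,T5,T8}
Step 15: wait(T7) -> count=0 queue=[T7] holders={T3,T4,T5,T8}
Step 16: signal(T4) -> count=0 queue=[] holders={T3,T5,T7,T8}
Step 17: signal(T7) -> count=1 queue=[] holders={T3,T5,T8}
Final holders: {T3,T5,T8} -> 3 thread(s)

Answer: 3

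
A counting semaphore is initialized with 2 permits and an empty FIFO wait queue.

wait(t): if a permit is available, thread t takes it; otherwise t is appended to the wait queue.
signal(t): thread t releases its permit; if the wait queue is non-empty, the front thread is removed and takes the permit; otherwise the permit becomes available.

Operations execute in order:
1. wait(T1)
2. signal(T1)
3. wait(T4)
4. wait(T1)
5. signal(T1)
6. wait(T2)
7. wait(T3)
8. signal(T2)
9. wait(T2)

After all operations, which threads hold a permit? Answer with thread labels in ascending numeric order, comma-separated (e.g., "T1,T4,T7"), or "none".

Answer: T3,T4

Derivation:
Step 1: wait(T1) -> count=1 queue=[] holders={T1}
Step 2: signal(T1) -> count=2 queue=[] holders={none}
Step 3: wait(T4) -> count=1 queue=[] holders={T4}
Step 4: wait(T1) -> count=0 queue=[] holders={T1,T4}
Step 5: signal(T1) -> count=1 queue=[] holders={T4}
Step 6: wait(T2) -> count=0 queue=[] holders={T2,T4}
Step 7: wait(T3) -> count=0 queue=[T3] holders={T2,T4}
Step 8: signal(T2) -> count=0 queue=[] holders={T3,T4}
Step 9: wait(T2) -> count=0 queue=[T2] holders={T3,T4}
Final holders: T3,T4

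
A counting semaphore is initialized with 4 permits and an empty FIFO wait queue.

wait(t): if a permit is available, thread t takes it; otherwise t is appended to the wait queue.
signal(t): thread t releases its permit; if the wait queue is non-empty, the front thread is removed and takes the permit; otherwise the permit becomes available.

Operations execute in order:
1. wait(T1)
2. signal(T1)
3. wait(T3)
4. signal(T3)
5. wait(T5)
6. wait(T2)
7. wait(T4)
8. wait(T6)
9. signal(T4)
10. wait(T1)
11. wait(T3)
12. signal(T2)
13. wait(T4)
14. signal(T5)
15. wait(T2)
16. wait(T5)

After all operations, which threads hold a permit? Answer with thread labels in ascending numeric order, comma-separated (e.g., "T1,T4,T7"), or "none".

Answer: T1,T3,T4,T6

Derivation:
Step 1: wait(T1) -> count=3 queue=[] holders={T1}
Step 2: signal(T1) -> count=4 queue=[] holders={none}
Step 3: wait(T3) -> count=3 queue=[] holders={T3}
Step 4: signal(T3) -> count=4 queue=[] holders={none}
Step 5: wait(T5) -> count=3 queue=[] holders={T5}
Step 6: wait(T2) -> count=2 queue=[] holders={T2,T5}
Step 7: wait(T4) -> count=1 queue=[] holders={T2,T4,T5}
Step 8: wait(T6) -> count=0 queue=[] holders={T2,T4,T5,T6}
Step 9: signal(T4) -> count=1 queue=[] holders={T2,T5,T6}
Step 10: wait(T1) -> count=0 queue=[] holders={T1,T2,T5,T6}
Step 11: wait(T3) -> count=0 queue=[T3] holders={T1,T2,T5,T6}
Step 12: signal(T2) -> count=0 queue=[] holders={T1,T3,T5,T6}
Step 13: wait(T4) -> count=0 queue=[T4] holders={T1,T3,T5,T6}
Step 14: signal(T5) -> count=0 queue=[] holders={T1,T3,T4,T6}
Step 15: wait(T2) -> count=0 queue=[T2] holders={T1,T3,T4,T6}
Step 16: wait(T5) -> count=0 queue=[T2,T5] holders={T1,T3,T4,T6}
Final holders: T1,T3,T4,T6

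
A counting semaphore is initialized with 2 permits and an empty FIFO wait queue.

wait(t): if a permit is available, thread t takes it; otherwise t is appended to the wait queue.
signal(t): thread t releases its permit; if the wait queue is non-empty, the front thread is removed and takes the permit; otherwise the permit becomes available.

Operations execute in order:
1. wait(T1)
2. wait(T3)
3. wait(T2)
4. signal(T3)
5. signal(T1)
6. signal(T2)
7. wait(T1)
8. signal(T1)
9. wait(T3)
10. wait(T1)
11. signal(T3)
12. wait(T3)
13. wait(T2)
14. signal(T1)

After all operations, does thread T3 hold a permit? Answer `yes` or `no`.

Answer: yes

Derivation:
Step 1: wait(T1) -> count=1 queue=[] holders={T1}
Step 2: wait(T3) -> count=0 queue=[] holders={T1,T3}
Step 3: wait(T2) -> count=0 queue=[T2] holders={T1,T3}
Step 4: signal(T3) -> count=0 queue=[] holders={T1,T2}
Step 5: signal(T1) -> count=1 queue=[] holders={T2}
Step 6: signal(T2) -> count=2 queue=[] holders={none}
Step 7: wait(T1) -> count=1 queue=[] holders={T1}
Step 8: signal(T1) -> count=2 queue=[] holders={none}
Step 9: wait(T3) -> count=1 queue=[] holders={T3}
Step 10: wait(T1) -> count=0 queue=[] holders={T1,T3}
Step 11: signal(T3) -> count=1 queue=[] holders={T1}
Step 12: wait(T3) -> count=0 queue=[] holders={T1,T3}
Step 13: wait(T2) -> count=0 queue=[T2] holders={T1,T3}
Step 14: signal(T1) -> count=0 queue=[] holders={T2,T3}
Final holders: {T2,T3} -> T3 in holders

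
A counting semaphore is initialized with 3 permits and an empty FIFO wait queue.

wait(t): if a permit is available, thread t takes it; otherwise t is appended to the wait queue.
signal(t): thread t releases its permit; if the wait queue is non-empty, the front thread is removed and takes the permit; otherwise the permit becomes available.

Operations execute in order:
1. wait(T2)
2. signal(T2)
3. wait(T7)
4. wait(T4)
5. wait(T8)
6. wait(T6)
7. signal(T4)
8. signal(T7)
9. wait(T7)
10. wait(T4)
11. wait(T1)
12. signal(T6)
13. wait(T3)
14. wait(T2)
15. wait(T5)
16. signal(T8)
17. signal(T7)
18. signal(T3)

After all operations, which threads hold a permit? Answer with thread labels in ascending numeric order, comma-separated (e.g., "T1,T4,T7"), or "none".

Step 1: wait(T2) -> count=2 queue=[] holders={T2}
Step 2: signal(T2) -> count=3 queue=[] holders={none}
Step 3: wait(T7) -> count=2 queue=[] holders={T7}
Step 4: wait(T4) -> count=1 queue=[] holders={T4,T7}
Step 5: wait(T8) -> count=0 queue=[] holders={T4,T7,T8}
Step 6: wait(T6) -> count=0 queue=[T6] holders={T4,T7,T8}
Step 7: signal(T4) -> count=0 queue=[] holders={T6,T7,T8}
Step 8: signal(T7) -> count=1 queue=[] holders={T6,T8}
Step 9: wait(T7) -> count=0 queue=[] holders={T6,T7,T8}
Step 10: wait(T4) -> count=0 queue=[T4] holders={T6,T7,T8}
Step 11: wait(T1) -> count=0 queue=[T4,T1] holders={T6,T7,T8}
Step 12: signal(T6) -> count=0 queue=[T1] holders={T4,T7,T8}
Step 13: wait(T3) -> count=0 queue=[T1,T3] holders={T4,T7,T8}
Step 14: wait(T2) -> count=0 queue=[T1,T3,T2] holders={T4,T7,T8}
Step 15: wait(T5) -> count=0 queue=[T1,T3,T2,T5] holders={T4,T7,T8}
Step 16: signal(T8) -> count=0 queue=[T3,T2,T5] holders={T1,T4,T7}
Step 17: signal(T7) -> count=0 queue=[T2,T5] holders={T1,T3,T4}
Step 18: signal(T3) -> count=0 queue=[T5] holders={T1,T2,T4}
Final holders: T1,T2,T4

Answer: T1,T2,T4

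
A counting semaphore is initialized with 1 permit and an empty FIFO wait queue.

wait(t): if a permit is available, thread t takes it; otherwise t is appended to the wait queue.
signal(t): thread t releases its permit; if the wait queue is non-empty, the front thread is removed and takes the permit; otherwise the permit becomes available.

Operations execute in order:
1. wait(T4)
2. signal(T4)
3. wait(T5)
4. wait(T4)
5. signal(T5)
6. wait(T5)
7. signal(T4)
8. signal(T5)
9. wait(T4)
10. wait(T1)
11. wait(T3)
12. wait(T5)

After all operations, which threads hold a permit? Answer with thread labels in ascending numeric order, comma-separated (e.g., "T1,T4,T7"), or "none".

Step 1: wait(T4) -> count=0 queue=[] holders={T4}
Step 2: signal(T4) -> count=1 queue=[] holders={none}
Step 3: wait(T5) -> count=0 queue=[] holders={T5}
Step 4: wait(T4) -> count=0 queue=[T4] holders={T5}
Step 5: signal(T5) -> count=0 queue=[] holders={T4}
Step 6: wait(T5) -> count=0 queue=[T5] holders={T4}
Step 7: signal(T4) -> count=0 queue=[] holders={T5}
Step 8: signal(T5) -> count=1 queue=[] holders={none}
Step 9: wait(T4) -> count=0 queue=[] holders={T4}
Step 10: wait(T1) -> count=0 queue=[T1] holders={T4}
Step 11: wait(T3) -> count=0 queue=[T1,T3] holders={T4}
Step 12: wait(T5) -> count=0 queue=[T1,T3,T5] holders={T4}
Final holders: T4

Answer: T4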